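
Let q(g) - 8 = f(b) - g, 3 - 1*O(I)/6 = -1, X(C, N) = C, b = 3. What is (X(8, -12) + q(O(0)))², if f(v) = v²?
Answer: 1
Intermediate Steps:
O(I) = 24 (O(I) = 18 - 6*(-1) = 18 + 6 = 24)
q(g) = 17 - g (q(g) = 8 + (3² - g) = 8 + (9 - g) = 17 - g)
(X(8, -12) + q(O(0)))² = (8 + (17 - 1*24))² = (8 + (17 - 24))² = (8 - 7)² = 1² = 1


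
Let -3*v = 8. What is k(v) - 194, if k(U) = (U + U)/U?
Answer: -192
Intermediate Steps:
v = -8/3 (v = -1/3*8 = -8/3 ≈ -2.6667)
k(U) = 2 (k(U) = (2*U)/U = 2)
k(v) - 194 = 2 - 194 = -192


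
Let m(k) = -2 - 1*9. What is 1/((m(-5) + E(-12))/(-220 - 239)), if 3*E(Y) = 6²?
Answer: -459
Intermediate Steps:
E(Y) = 12 (E(Y) = (⅓)*6² = (⅓)*36 = 12)
m(k) = -11 (m(k) = -2 - 9 = -11)
1/((m(-5) + E(-12))/(-220 - 239)) = 1/((-11 + 12)/(-220 - 239)) = 1/(1/(-459)) = 1/(1*(-1/459)) = 1/(-1/459) = -459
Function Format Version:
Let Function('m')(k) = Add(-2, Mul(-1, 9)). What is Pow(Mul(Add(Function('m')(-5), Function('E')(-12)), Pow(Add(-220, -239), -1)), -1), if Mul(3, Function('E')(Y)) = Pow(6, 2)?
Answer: -459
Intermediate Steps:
Function('E')(Y) = 12 (Function('E')(Y) = Mul(Rational(1, 3), Pow(6, 2)) = Mul(Rational(1, 3), 36) = 12)
Function('m')(k) = -11 (Function('m')(k) = Add(-2, -9) = -11)
Pow(Mul(Add(Function('m')(-5), Function('E')(-12)), Pow(Add(-220, -239), -1)), -1) = Pow(Mul(Add(-11, 12), Pow(Add(-220, -239), -1)), -1) = Pow(Mul(1, Pow(-459, -1)), -1) = Pow(Mul(1, Rational(-1, 459)), -1) = Pow(Rational(-1, 459), -1) = -459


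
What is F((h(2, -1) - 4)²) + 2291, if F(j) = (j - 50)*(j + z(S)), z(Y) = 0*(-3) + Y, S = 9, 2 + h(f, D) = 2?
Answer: 1441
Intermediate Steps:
h(f, D) = 0 (h(f, D) = -2 + 2 = 0)
z(Y) = Y (z(Y) = 0 + Y = Y)
F(j) = (-50 + j)*(9 + j) (F(j) = (j - 50)*(j + 9) = (-50 + j)*(9 + j))
F((h(2, -1) - 4)²) + 2291 = (-450 + ((0 - 4)²)² - 41*(0 - 4)²) + 2291 = (-450 + ((-4)²)² - 41*(-4)²) + 2291 = (-450 + 16² - 41*16) + 2291 = (-450 + 256 - 656) + 2291 = -850 + 2291 = 1441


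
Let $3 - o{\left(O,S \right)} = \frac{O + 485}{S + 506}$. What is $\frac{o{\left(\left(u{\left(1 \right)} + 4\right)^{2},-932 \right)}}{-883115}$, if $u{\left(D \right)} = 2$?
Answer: $- \frac{1799}{376206990} \approx -4.7819 \cdot 10^{-6}$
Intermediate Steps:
$o{\left(O,S \right)} = 3 - \frac{485 + O}{506 + S}$ ($o{\left(O,S \right)} = 3 - \frac{O + 485}{S + 506} = 3 - \frac{485 + O}{506 + S}$)
$\frac{o{\left(\left(u{\left(1 \right)} + 4\right)^{2},-932 \right)}}{-883115} = \frac{\frac{1}{506 - 932} \left(1033 - \left(2 + 4\right)^{2} + 3 \left(-932\right)\right)}{-883115} = \frac{1033 - 6^{2} - 2796}{-426} \left(- \frac{1}{883115}\right) = - \frac{1033 - 36 - 2796}{426} \left(- \frac{1}{883115}\right) = \left(- \frac{1}{426}\right) \left(-1799\right) \left(- \frac{1}{883115}\right) = \frac{1799}{426} \left(- \frac{1}{883115}\right) = - \frac{1799}{376206990}$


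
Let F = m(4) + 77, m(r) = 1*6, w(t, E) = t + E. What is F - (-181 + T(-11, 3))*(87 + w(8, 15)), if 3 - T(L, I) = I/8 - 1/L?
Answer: 78857/4 ≈ 19714.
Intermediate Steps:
T(L, I) = 3 + 1/L - I/8 (T(L, I) = 3 - (I/8 - 1/L) = 3 - (-1/L + I/8) = 3 + (1/L - I/8) = 3 + 1/L - I/8)
w(t, E) = E + t
m(r) = 6
F = 83 (F = 6 + 77 = 83)
F - (-181 + T(-11, 3))*(87 + w(8, 15)) = 83 - (-181 + (3 + 1/(-11) - ⅛*3))*(87 + (15 + 8)) = 83 - (-181 + (3 - 1/11 - 3/8))*(87 + 23) = 83 - (-181 + 223/88)*110 = 83 - (-15705)*110/88 = 83 - 1*(-78525/4) = 83 + 78525/4 = 78857/4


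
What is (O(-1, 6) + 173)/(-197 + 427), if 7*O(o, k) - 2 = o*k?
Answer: 1207/1610 ≈ 0.74969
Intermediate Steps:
O(o, k) = 2/7 + k*o/7 (O(o, k) = 2/7 + (o*k)/7 = 2/7 + (k*o)/7 = 2/7 + k*o/7)
(O(-1, 6) + 173)/(-197 + 427) = ((2/7 + (⅐)*6*(-1)) + 173)/(-197 + 427) = ((2/7 - 6/7) + 173)/230 = (-4/7 + 173)*(1/230) = (1207/7)*(1/230) = 1207/1610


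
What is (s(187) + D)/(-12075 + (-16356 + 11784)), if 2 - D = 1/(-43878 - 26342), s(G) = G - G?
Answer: -140441/1168952340 ≈ -0.00012014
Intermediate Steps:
s(G) = 0
D = 140441/70220 (D = 2 - 1/(-43878 - 26342) = 2 - 1/(-70220) = 2 - 1*(-1/70220) = 2 + 1/70220 = 140441/70220 ≈ 2.0000)
(s(187) + D)/(-12075 + (-16356 + 11784)) = (0 + 140441/70220)/(-12075 + (-16356 + 11784)) = 140441/(70220*(-12075 - 4572)) = (140441/70220)/(-16647) = (140441/70220)*(-1/16647) = -140441/1168952340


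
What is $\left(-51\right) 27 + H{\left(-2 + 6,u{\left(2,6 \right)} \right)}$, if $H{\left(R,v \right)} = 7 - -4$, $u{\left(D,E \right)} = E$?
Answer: $-1366$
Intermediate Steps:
$H{\left(R,v \right)} = 11$ ($H{\left(R,v \right)} = 7 + 4 = 11$)
$\left(-51\right) 27 + H{\left(-2 + 6,u{\left(2,6 \right)} \right)} = \left(-51\right) 27 + 11 = -1377 + 11 = -1366$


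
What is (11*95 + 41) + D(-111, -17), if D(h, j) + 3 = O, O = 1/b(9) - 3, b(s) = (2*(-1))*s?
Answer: 19439/18 ≈ 1079.9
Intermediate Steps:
b(s) = -2*s
O = -55/18 (O = 1/(-2*9) - 3 = 1/(-18) - 3 = -1/18 - 3 = -55/18 ≈ -3.0556)
D(h, j) = -109/18 (D(h, j) = -3 - 55/18 = -109/18)
(11*95 + 41) + D(-111, -17) = (11*95 + 41) - 109/18 = (1045 + 41) - 109/18 = 1086 - 109/18 = 19439/18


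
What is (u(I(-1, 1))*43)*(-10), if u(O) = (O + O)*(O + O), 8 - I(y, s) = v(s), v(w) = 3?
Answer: -43000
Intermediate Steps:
I(y, s) = 5 (I(y, s) = 8 - 1*3 = 8 - 3 = 5)
u(O) = 4*O**2 (u(O) = (2*O)*(2*O) = 4*O**2)
(u(I(-1, 1))*43)*(-10) = ((4*5**2)*43)*(-10) = ((4*25)*43)*(-10) = (100*43)*(-10) = 4300*(-10) = -43000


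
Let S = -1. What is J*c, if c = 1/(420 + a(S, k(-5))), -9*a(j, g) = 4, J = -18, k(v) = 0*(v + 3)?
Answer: -81/1888 ≈ -0.042903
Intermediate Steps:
k(v) = 0 (k(v) = 0*(3 + v) = 0)
a(j, g) = -4/9 (a(j, g) = -⅑*4 = -4/9)
c = 9/3776 (c = 1/(420 - 4/9) = 1/(3776/9) = 9/3776 ≈ 0.0023835)
J*c = -18*9/3776 = -81/1888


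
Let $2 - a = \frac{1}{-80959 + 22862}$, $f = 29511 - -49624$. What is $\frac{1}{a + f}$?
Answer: $\frac{58097}{4597622290} \approx 1.2636 \cdot 10^{-5}$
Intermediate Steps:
$f = 79135$ ($f = 29511 + 49624 = 79135$)
$a = \frac{116195}{58097}$ ($a = 2 - \frac{1}{-80959 + 22862} = 2 - \frac{1}{-58097} = 2 - - \frac{1}{58097} = 2 + \frac{1}{58097} = \frac{116195}{58097} \approx 2.0$)
$\frac{1}{a + f} = \frac{1}{\frac{116195}{58097} + 79135} = \frac{1}{\frac{4597622290}{58097}} = \frac{58097}{4597622290}$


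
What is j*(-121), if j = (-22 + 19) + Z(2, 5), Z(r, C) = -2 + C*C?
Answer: -2420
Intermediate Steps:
Z(r, C) = -2 + C²
j = 20 (j = (-22 + 19) + (-2 + 5²) = -3 + (-2 + 25) = -3 + 23 = 20)
j*(-121) = 20*(-121) = -2420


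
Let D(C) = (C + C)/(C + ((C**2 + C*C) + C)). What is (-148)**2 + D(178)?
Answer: 3920817/179 ≈ 21904.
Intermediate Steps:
D(C) = 2*C/(2*C + 2*C**2) (D(C) = (2*C)/(C + ((C**2 + C**2) + C)) = (2*C)/(C + (2*C**2 + C)) = (2*C)/(C + (C + 2*C**2)) = (2*C)/(2*C + 2*C**2) = 2*C/(2*C + 2*C**2))
(-148)**2 + D(178) = (-148)**2 + 1/(1 + 178) = 21904 + 1/179 = 3920817/179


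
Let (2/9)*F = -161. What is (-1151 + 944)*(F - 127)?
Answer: 352521/2 ≈ 1.7626e+5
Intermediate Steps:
F = -1449/2 (F = (9/2)*(-161) = -1449/2 ≈ -724.50)
(-1151 + 944)*(F - 127) = (-1151 + 944)*(-1449/2 - 127) = -207*(-1703/2) = 352521/2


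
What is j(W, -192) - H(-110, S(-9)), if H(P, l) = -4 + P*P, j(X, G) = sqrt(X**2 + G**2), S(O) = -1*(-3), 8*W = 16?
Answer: -12096 + 2*sqrt(9217) ≈ -11904.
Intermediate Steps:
W = 2 (W = (1/8)*16 = 2)
S(O) = 3
j(X, G) = sqrt(G**2 + X**2)
H(P, l) = -4 + P**2
j(W, -192) - H(-110, S(-9)) = sqrt((-192)**2 + 2**2) - (-4 + (-110)**2) = sqrt(36864 + 4) - (-4 + 12100) = sqrt(36868) - 1*12096 = 2*sqrt(9217) - 12096 = -12096 + 2*sqrt(9217)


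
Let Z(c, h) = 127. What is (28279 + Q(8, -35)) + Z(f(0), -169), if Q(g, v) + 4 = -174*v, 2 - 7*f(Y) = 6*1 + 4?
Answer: 34492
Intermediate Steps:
f(Y) = -8/7 (f(Y) = 2/7 - (6*1 + 4)/7 = 2/7 - (6 + 4)/7 = 2/7 - ⅐*10 = 2/7 - 10/7 = -8/7)
Q(g, v) = -4 - 174*v
(28279 + Q(8, -35)) + Z(f(0), -169) = (28279 + (-4 - 174*(-35))) + 127 = (28279 + (-4 + 6090)) + 127 = (28279 + 6086) + 127 = 34365 + 127 = 34492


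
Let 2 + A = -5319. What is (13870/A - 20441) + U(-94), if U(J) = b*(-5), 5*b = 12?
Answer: -108844283/5321 ≈ -20456.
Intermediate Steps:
b = 12/5 (b = (1/5)*12 = 12/5 ≈ 2.4000)
U(J) = -12 (U(J) = (12/5)*(-5) = -12)
A = -5321 (A = -2 - 5319 = -5321)
(13870/A - 20441) + U(-94) = (13870/(-5321) - 20441) - 12 = (13870*(-1/5321) - 20441) - 12 = (-13870/5321 - 20441) - 12 = -108780431/5321 - 12 = -108844283/5321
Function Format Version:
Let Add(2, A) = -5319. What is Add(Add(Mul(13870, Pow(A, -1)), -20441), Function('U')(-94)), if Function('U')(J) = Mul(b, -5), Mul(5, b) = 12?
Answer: Rational(-108844283, 5321) ≈ -20456.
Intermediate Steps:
b = Rational(12, 5) (b = Mul(Rational(1, 5), 12) = Rational(12, 5) ≈ 2.4000)
Function('U')(J) = -12 (Function('U')(J) = Mul(Rational(12, 5), -5) = -12)
A = -5321 (A = Add(-2, -5319) = -5321)
Add(Add(Mul(13870, Pow(A, -1)), -20441), Function('U')(-94)) = Add(Add(Mul(13870, Pow(-5321, -1)), -20441), -12) = Add(Add(Mul(13870, Rational(-1, 5321)), -20441), -12) = Add(Add(Rational(-13870, 5321), -20441), -12) = Add(Rational(-108780431, 5321), -12) = Rational(-108844283, 5321)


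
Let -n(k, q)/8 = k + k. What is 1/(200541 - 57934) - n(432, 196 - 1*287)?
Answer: 985699585/142607 ≈ 6912.0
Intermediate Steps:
n(k, q) = -16*k (n(k, q) = -8*(k + k) = -16*k)
1/(200541 - 57934) - n(432, 196 - 1*287) = 1/(200541 - 57934) - (-16)*432 = 1/142607 - 1*(-6912) = 1/142607 + 6912 = 985699585/142607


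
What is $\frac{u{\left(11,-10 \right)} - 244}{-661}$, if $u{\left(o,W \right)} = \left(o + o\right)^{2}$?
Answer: $- \frac{240}{661} \approx -0.36309$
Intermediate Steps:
$u{\left(o,W \right)} = 4 o^{2}$ ($u{\left(o,W \right)} = \left(2 o\right)^{2} = 4 o^{2}$)
$\frac{u{\left(11,-10 \right)} - 244}{-661} = \frac{4 \cdot 11^{2} - 244}{-661} = \left(4 \cdot 121 - 244\right) \left(- \frac{1}{661}\right) = \left(484 - 244\right) \left(- \frac{1}{661}\right) = 240 \left(- \frac{1}{661}\right) = - \frac{240}{661}$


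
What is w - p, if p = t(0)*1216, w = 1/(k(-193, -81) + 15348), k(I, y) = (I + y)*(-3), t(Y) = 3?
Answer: -58988159/16170 ≈ -3648.0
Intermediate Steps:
k(I, y) = -3*I - 3*y
w = 1/16170 (w = 1/((-3*(-193) - 3*(-81)) + 15348) = 1/((579 + 243) + 15348) = 1/(822 + 15348) = 1/16170 ≈ 6.1843e-5)
p = 3648 (p = 3*1216 = 3648)
w - p = 1/16170 - 1*3648 = 1/16170 - 3648 = -58988159/16170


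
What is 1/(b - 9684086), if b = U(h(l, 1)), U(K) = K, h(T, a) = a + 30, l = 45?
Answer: -1/9684055 ≈ -1.0326e-7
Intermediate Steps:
h(T, a) = 30 + a
b = 31 (b = 30 + 1 = 31)
1/(b - 9684086) = 1/(31 - 9684086) = 1/(-9684055) = -1/9684055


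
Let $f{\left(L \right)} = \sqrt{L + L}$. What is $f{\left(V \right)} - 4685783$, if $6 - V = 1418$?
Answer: $-4685783 + 2 i \sqrt{706} \approx -4.6858 \cdot 10^{6} + 53.141 i$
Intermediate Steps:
$V = -1412$ ($V = 6 - 1418 = -1412$)
$f{\left(L \right)} = \sqrt{2} \sqrt{L}$ ($f{\left(L \right)} = \sqrt{2 L} = \sqrt{2} \sqrt{L}$)
$f{\left(V \right)} - 4685783 = \sqrt{2} \sqrt{-1412} - 4685783 = \sqrt{2} \cdot 2 i \sqrt{353} - 4685783 = 2 i \sqrt{706} - 4685783 = -4685783 + 2 i \sqrt{706}$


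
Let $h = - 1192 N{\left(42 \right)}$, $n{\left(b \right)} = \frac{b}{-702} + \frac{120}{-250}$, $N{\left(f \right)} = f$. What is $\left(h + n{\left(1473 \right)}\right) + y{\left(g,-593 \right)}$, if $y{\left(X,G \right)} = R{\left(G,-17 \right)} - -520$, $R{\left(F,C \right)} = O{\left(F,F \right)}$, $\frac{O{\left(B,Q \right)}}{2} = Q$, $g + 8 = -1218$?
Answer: $- \frac{296785583}{5850} \approx -50733.0$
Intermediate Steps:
$g = -1226$ ($g = -8 - 1218 = -1226$)
$O{\left(B,Q \right)} = 2 Q$
$R{\left(F,C \right)} = 2 F$
$n{\left(b \right)} = - \frac{12}{25} - \frac{b}{702}$ ($n{\left(b \right)} = b \left(- \frac{1}{702}\right) + 120 \left(- \frac{1}{250}\right) = - \frac{b}{702} - \frac{12}{25} = - \frac{12}{25} - \frac{b}{702}$)
$y{\left(X,G \right)} = 520 + 2 G$ ($y{\left(X,G \right)} = 2 G - -520 = 2 G + 520 = 520 + 2 G$)
$h = -50064$ ($h = \left(-1192\right) 42 = -50064$)
$\left(h + n{\left(1473 \right)}\right) + y{\left(g,-593 \right)} = \left(-50064 - \frac{15083}{5850}\right) + \left(520 + 2 \left(-593\right)\right) = \left(-50064 - \frac{15083}{5850}\right) + \left(520 - 1186\right) = \left(-50064 - \frac{15083}{5850}\right) - 666 = - \frac{292889483}{5850} - 666 = - \frac{296785583}{5850}$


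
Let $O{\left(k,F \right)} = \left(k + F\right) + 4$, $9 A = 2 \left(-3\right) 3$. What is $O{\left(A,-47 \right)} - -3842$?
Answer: $3797$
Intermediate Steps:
$A = -2$ ($A = \frac{2 \left(-3\right) 3}{9} = \frac{\left(-6\right) 3}{9} = \frac{1}{9} \left(-18\right) = -2$)
$O{\left(k,F \right)} = 4 + F + k$ ($O{\left(k,F \right)} = \left(F + k\right) + 4 = 4 + F + k$)
$O{\left(A,-47 \right)} - -3842 = \left(4 - 47 - 2\right) - -3842 = -45 + \left(-677 + 4519\right) = -45 + 3842 = 3797$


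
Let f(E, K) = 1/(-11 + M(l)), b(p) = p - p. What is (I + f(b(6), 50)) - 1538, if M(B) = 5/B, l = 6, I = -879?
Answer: -147443/61 ≈ -2417.1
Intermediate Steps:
b(p) = 0
f(E, K) = -6/61 (f(E, K) = 1/(-11 + 5/6) = 1/(-61/6) = -6/61)
(I + f(b(6), 50)) - 1538 = (-879 - 6/61) - 1538 = -53625/61 - 1538 = -147443/61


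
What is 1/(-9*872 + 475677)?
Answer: 1/467829 ≈ 2.1375e-6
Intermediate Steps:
1/(-9*872 + 475677) = 1/(-7848 + 475677) = 1/467829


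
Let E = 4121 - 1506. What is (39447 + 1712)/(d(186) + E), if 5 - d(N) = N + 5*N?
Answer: 41159/1504 ≈ 27.366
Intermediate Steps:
E = 2615
d(N) = 5 - 6*N (d(N) = 5 - (N + 5*N) = 5 - 6*N)
(39447 + 1712)/(d(186) + E) = (39447 + 1712)/((5 - 6*186) + 2615) = 41159/((5 - 1116) + 2615) = 41159/(-1111 + 2615) = 41159/1504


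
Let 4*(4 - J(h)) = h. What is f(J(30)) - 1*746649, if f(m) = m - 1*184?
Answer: -1493673/2 ≈ -7.4684e+5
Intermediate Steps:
J(h) = 4 - h/4
f(m) = -184 + m (f(m) = m - 184 = -184 + m)
f(J(30)) - 1*746649 = (-184 + (4 - ¼*30)) - 1*746649 = (-184 + (4 - 15/2)) - 746649 = (-184 - 7/2) - 746649 = -375/2 - 746649 = -1493673/2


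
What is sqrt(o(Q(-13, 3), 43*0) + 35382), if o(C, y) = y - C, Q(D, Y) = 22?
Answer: 4*sqrt(2210) ≈ 188.04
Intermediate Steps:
sqrt(o(Q(-13, 3), 43*0) + 35382) = sqrt((43*0 - 1*22) + 35382) = sqrt((0 - 22) + 35382) = sqrt(-22 + 35382) = sqrt(35360) = 4*sqrt(2210)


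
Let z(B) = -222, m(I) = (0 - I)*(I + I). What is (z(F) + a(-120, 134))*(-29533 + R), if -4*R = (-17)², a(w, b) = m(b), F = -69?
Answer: 2139512207/2 ≈ 1.0698e+9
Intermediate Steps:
m(I) = -2*I² (m(I) = (-I)*(2*I) = -2*I²)
a(w, b) = -2*b²
R = -289/4 (R = -¼*(-17)² = -¼*289 = -289/4 ≈ -72.250)
(z(F) + a(-120, 134))*(-29533 + R) = (-222 - 2*134²)*(-29533 - 289/4) = (-222 - 2*17956)*(-118421/4) = (-222 - 35912)*(-118421/4) = -36134*(-118421/4) = 2139512207/2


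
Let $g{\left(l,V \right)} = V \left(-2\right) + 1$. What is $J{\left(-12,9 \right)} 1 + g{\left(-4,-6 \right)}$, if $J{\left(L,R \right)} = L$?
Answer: $1$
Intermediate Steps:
$g{\left(l,V \right)} = 1 - 2 V$ ($g{\left(l,V \right)} = - 2 V + 1 = 1 - 2 V$)
$J{\left(-12,9 \right)} 1 + g{\left(-4,-6 \right)} = \left(-12\right) 1 + \left(1 - -12\right) = -12 + \left(1 + 12\right) = -12 + 13 = 1$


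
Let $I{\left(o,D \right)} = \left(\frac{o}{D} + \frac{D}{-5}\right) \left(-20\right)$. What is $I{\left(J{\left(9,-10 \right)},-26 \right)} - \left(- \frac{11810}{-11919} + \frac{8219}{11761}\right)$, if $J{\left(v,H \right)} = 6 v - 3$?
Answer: $- \frac{121110196001}{1822331667} \approx -66.459$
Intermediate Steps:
$J{\left(v,H \right)} = -3 + 6 v$
$I{\left(o,D \right)} = 4 D - \frac{20 o}{D}$ ($I{\left(o,D \right)} = \left(\frac{o}{D} + D \left(- \frac{1}{5}\right)\right) \left(-20\right) = \left(\frac{o}{D} - \frac{D}{5}\right) \left(-20\right) = \left(- \frac{D}{5} + \frac{o}{D}\right) \left(-20\right) = 4 D - \frac{20 o}{D}$)
$I{\left(J{\left(9,-10 \right)},-26 \right)} - \left(- \frac{11810}{-11919} + \frac{8219}{11761}\right) = \left(4 \left(-26\right) - \frac{20 \left(-3 + 6 \cdot 9\right)}{-26}\right) - \left(- \frac{11810}{-11919} + \frac{8219}{11761}\right) = \left(-104 - 20 \left(-3 + 54\right) \left(- \frac{1}{26}\right)\right) - \left(\left(-11810\right) \left(- \frac{1}{11919}\right) + 8219 \cdot \frac{1}{11761}\right) = \left(-104 - 1020 \left(- \frac{1}{26}\right)\right) - \left(\frac{11810}{11919} + \frac{8219}{11761}\right) = \left(-104 + \frac{510}{13}\right) - \frac{236859671}{140179359} = - \frac{842}{13} - \frac{236859671}{140179359} = - \frac{121110196001}{1822331667}$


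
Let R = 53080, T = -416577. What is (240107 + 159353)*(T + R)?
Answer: -145202511620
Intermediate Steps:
(240107 + 159353)*(T + R) = (240107 + 159353)*(-416577 + 53080) = 399460*(-363497) = -145202511620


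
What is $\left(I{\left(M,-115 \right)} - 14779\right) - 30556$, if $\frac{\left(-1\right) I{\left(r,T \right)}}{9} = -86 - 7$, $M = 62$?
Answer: $-44498$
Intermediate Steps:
$I{\left(r,T \right)} = 837$ ($I{\left(r,T \right)} = - 9 \left(-86 - 7\right) = \left(-9\right) \left(-93\right) = 837$)
$\left(I{\left(M,-115 \right)} - 14779\right) - 30556 = \left(837 - 14779\right) - 30556 = -13942 - 30556 = -44498$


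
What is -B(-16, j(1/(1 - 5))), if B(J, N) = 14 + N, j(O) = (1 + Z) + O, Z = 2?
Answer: -67/4 ≈ -16.750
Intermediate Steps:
j(O) = 3 + O (j(O) = (1 + 2) + O = 3 + O)
-B(-16, j(1/(1 - 5))) = -(14 + (3 + 1/(1 - 5))) = -(14 + (3 + 1/(-4))) = -(14 + (3 - ¼)) = -(14 + 11/4) = -1*67/4 = -67/4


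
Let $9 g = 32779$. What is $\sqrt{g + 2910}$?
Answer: $\frac{\sqrt{58969}}{3} \approx 80.945$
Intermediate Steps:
$g = \frac{32779}{9}$ ($g = \frac{1}{9} \cdot 32779 = \frac{32779}{9} \approx 3642.1$)
$\sqrt{g + 2910} = \sqrt{\frac{32779}{9} + 2910} = \sqrt{\frac{58969}{9}} = \frac{\sqrt{58969}}{3}$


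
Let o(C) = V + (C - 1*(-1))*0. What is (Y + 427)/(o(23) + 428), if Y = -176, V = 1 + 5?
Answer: 251/434 ≈ 0.57834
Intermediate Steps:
V = 6
o(C) = 6 (o(C) = 6 + (C - 1*(-1))*0 = 6 + (C + 1)*0 = 6 + (1 + C)*0 = 6 + 0 = 6)
(Y + 427)/(o(23) + 428) = (-176 + 427)/(6 + 428) = 251/434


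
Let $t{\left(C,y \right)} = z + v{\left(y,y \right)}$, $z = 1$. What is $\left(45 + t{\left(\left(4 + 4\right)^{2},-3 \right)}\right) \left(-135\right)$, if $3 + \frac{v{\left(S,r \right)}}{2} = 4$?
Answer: $-6480$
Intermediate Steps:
$v{\left(S,r \right)} = 2$ ($v{\left(S,r \right)} = -6 + 2 \cdot 4 = -6 + 8 = 2$)
$t{\left(C,y \right)} = 3$ ($t{\left(C,y \right)} = 1 + 2 = 3$)
$\left(45 + t{\left(\left(4 + 4\right)^{2},-3 \right)}\right) \left(-135\right) = \left(45 + 3\right) \left(-135\right) = 48 \left(-135\right) = -6480$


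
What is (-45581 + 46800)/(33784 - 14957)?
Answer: 1219/18827 ≈ 0.064747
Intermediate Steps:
(-45581 + 46800)/(33784 - 14957) = 1219/18827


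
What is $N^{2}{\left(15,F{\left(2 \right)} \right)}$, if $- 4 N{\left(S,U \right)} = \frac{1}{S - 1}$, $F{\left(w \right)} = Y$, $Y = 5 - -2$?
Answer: $\frac{1}{3136} \approx 0.00031888$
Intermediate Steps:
$Y = 7$ ($Y = 5 + 2 = 7$)
$F{\left(w \right)} = 7$
$N{\left(S,U \right)} = - \frac{1}{4 \left(-1 + S\right)}$ ($N{\left(S,U \right)} = - \frac{1}{4 \left(S - 1\right)} = - \frac{1}{4 \left(-1 + S\right)}$)
$N^{2}{\left(15,F{\left(2 \right)} \right)} = \left(- \frac{1}{-4 + 4 \cdot 15}\right)^{2} = \left(- \frac{1}{-4 + 60}\right)^{2} = \left(- \frac{1}{56}\right)^{2} = \frac{1}{3136}$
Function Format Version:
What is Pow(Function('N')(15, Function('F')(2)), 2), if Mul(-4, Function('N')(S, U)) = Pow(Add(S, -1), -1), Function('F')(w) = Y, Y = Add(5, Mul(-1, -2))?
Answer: Rational(1, 3136) ≈ 0.00031888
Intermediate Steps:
Y = 7 (Y = Add(5, 2) = 7)
Function('F')(w) = 7
Function('N')(S, U) = Mul(Rational(-1, 4), Pow(Add(-1, S), -1)) (Function('N')(S, U) = Mul(Rational(-1, 4), Pow(Add(S, -1), -1)) = Mul(Rational(-1, 4), Pow(Add(-1, S), -1)))
Pow(Function('N')(15, Function('F')(2)), 2) = Pow(Mul(-1, Pow(Add(-4, Mul(4, 15)), -1)), 2) = Pow(Mul(-1, Pow(Add(-4, 60), -1)), 2) = Pow(Mul(-1, Pow(56, -1)), 2) = Pow(Mul(-1, Rational(1, 56)), 2) = Pow(Rational(-1, 56), 2) = Rational(1, 3136)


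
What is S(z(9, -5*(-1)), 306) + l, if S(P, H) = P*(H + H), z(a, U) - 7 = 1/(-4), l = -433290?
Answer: -429159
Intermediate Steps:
z(a, U) = 27/4 (z(a, U) = 7 + 1/(-4) = 7 - ¼ = 27/4)
S(P, H) = 2*H*P (S(P, H) = P*(2*H) = 2*H*P)
S(z(9, -5*(-1)), 306) + l = 2*306*(27/4) - 433290 = 4131 - 433290 = -429159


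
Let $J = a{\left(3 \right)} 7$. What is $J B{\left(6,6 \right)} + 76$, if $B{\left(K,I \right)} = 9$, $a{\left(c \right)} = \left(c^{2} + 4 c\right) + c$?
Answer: $1588$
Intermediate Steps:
$a{\left(c \right)} = c^{2} + 5 c$
$J = 168$ ($J = 3 \left(5 + 3\right) 7 = 3 \cdot 8 \cdot 7 = 24 \cdot 7 = 168$)
$J B{\left(6,6 \right)} + 76 = 168 \cdot 9 + 76 = 1512 + 76 = 1588$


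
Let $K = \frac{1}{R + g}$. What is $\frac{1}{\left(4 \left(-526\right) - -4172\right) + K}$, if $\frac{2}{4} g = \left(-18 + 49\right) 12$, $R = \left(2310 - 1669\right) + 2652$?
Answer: $\frac{4037}{8348517} \approx 0.00048356$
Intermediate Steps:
$R = 3293$ ($R = 641 + 2652 = 3293$)
$g = 744$ ($g = 2 \left(-18 + 49\right) 12 = 2 \cdot 31 \cdot 12 = 2 \cdot 372 = 744$)
$K = \frac{1}{4037}$ ($K = \frac{1}{3293 + 744} = \frac{1}{4037} \approx 0.00024771$)
$\frac{1}{\left(4 \left(-526\right) - -4172\right) + K} = \frac{1}{\left(4 \left(-526\right) - -4172\right) + \frac{1}{4037}} = \frac{1}{\left(-2104 + 4172\right) + \frac{1}{4037}} = \frac{1}{2068 + \frac{1}{4037}} = \frac{1}{\frac{8348517}{4037}} = \frac{4037}{8348517}$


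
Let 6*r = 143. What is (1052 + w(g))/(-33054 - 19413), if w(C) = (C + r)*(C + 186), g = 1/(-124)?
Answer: -252934025/2420197776 ≈ -0.10451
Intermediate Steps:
r = 143/6 (r = (1/6)*143 = 143/6 ≈ 23.833)
g = -1/124 ≈ -0.0080645
w(C) = (186 + C)*(143/6 + C) (w(C) = (C + 143/6)*(C + 186) = (143/6 + C)*(186 + C) = (186 + C)*(143/6 + C))
(1052 + w(g))/(-33054 - 19413) = (1052 + (4433 + (-1/124)**2 + (1259/6)*(-1/124)))/(-33054 - 19413) = (1052 + (4433 + 1/15376 - 1259/744))/(-52467) = (1052 + 204407369/46128)*(-1/52467) = (252934025/46128)*(-1/52467) = -252934025/2420197776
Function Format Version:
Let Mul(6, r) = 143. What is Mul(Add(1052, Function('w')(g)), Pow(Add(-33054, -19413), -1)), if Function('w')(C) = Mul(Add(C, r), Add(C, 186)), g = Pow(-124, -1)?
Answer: Rational(-252934025, 2420197776) ≈ -0.10451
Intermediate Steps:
r = Rational(143, 6) (r = Mul(Rational(1, 6), 143) = Rational(143, 6) ≈ 23.833)
g = Rational(-1, 124) ≈ -0.0080645
Function('w')(C) = Mul(Add(186, C), Add(Rational(143, 6), C)) (Function('w')(C) = Mul(Add(C, Rational(143, 6)), Add(C, 186)) = Mul(Add(Rational(143, 6), C), Add(186, C)) = Mul(Add(186, C), Add(Rational(143, 6), C)))
Mul(Add(1052, Function('w')(g)), Pow(Add(-33054, -19413), -1)) = Mul(Add(1052, Add(4433, Pow(Rational(-1, 124), 2), Mul(Rational(1259, 6), Rational(-1, 124)))), Pow(Add(-33054, -19413), -1)) = Mul(Add(1052, Add(4433, Rational(1, 15376), Rational(-1259, 744))), Pow(-52467, -1)) = Mul(Add(1052, Rational(204407369, 46128)), Rational(-1, 52467)) = Mul(Rational(252934025, 46128), Rational(-1, 52467)) = Rational(-252934025, 2420197776)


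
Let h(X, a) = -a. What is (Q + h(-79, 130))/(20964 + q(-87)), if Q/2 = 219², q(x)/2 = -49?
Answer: 47896/10433 ≈ 4.5908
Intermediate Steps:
q(x) = -98 (q(x) = 2*(-49) = -98)
Q = 95922 (Q = 2*219² = 2*47961 = 95922)
(Q + h(-79, 130))/(20964 + q(-87)) = (95922 - 1*130)/(20964 - 98) = (95922 - 130)/20866 = 95792*(1/20866) = 47896/10433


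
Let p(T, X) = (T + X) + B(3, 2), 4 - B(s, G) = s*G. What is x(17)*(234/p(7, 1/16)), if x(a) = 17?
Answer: 7072/9 ≈ 785.78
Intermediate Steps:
B(s, G) = 4 - G*s (B(s, G) = 4 - s*G = 4 - G*s)
p(T, X) = -2 + T + X (p(T, X) = (T + X) + (4 - 1*2*3) = (T + X) + (4 - 6) = (T + X) - 2 = -2 + T + X)
x(17)*(234/p(7, 1/16)) = 17*(234/(-2 + 7 + 1/16)) = 17*(234/(81/16)) = 17*(234*(16/81)) = 17*(416/9) = 7072/9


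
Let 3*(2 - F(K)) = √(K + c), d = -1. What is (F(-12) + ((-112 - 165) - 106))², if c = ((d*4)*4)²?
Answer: 1306693/9 + 508*√61 ≈ 1.4916e+5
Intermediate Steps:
c = 256 (c = (-1*4*4)² = (-4*4)² = (-16)² = 256)
F(K) = 2 - √(256 + K)/3 (F(K) = 2 - √(K + 256)/3 = 2 - √(256 + K)/3)
(F(-12) + ((-112 - 165) - 106))² = ((2 - √(256 - 12)/3) + ((-112 - 165) - 106))² = ((2 - 2*√61/3) + (-277 - 106))² = ((2 - 2*√61/3) - 383)² = (-381 - 2*√61/3)²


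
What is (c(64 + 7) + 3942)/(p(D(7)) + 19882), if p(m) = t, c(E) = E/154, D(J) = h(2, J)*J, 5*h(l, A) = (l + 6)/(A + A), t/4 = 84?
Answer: 607139/3113572 ≈ 0.19500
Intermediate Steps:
t = 336 (t = 4*84 = 336)
h(l, A) = (6 + l)/(10*A) (h(l, A) = ((l + 6)/(A + A))/5 = ((6 + l)/((2*A)))/5 = ((6 + l)*(1/(2*A)))/5 = ((6 + l)/(2*A))/5 = (6 + l)/(10*A))
D(J) = ⅘ (D(J) = ((6 + 2)/(10*J))*J = ((⅒)*8/J)*J = (4/(5*J))*J = ⅘)
c(E) = E/154 (c(E) = E*(1/154) = E/154)
p(m) = 336
(c(64 + 7) + 3942)/(p(D(7)) + 19882) = ((64 + 7)/154 + 3942)/(336 + 19882) = ((1/154)*71 + 3942)/20218 = (71/154 + 3942)*(1/20218) = (607139/154)*(1/20218) = 607139/3113572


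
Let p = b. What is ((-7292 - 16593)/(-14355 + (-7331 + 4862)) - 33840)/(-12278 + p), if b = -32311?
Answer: 569300275/750165336 ≈ 0.75890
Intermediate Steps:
p = -32311
((-7292 - 16593)/(-14355 + (-7331 + 4862)) - 33840)/(-12278 + p) = ((-7292 - 16593)/(-14355 + (-7331 + 4862)) - 33840)/(-12278 - 32311) = (-23885/(-14355 - 2469) - 33840)/(-44589) = (-23885/(-16824) - 33840)*(-1/44589) = (-23885*(-1/16824) - 33840)*(-1/44589) = (23885/16824 - 33840)*(-1/44589) = -569300275/16824*(-1/44589) = 569300275/750165336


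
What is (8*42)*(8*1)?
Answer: 2688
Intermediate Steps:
(8*42)*(8*1) = 336*8 = 2688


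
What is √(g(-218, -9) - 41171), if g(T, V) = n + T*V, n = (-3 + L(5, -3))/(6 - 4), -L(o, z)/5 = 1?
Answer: 3*I*√4357 ≈ 198.02*I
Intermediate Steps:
L(o, z) = -5 (L(o, z) = -5*1 = -5)
n = -4 (n = (-3 - 5)/(6 - 4) = -8/2 = -8*½ = -4)
g(T, V) = -4 + T*V
√(g(-218, -9) - 41171) = √((-4 - 218*(-9)) - 41171) = √((-4 + 1962) - 41171) = √(1958 - 41171) = √(-39213) = 3*I*√4357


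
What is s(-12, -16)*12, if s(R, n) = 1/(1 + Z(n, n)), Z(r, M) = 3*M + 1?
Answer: -6/23 ≈ -0.26087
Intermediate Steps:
Z(r, M) = 1 + 3*M
s(R, n) = 1/(2 + 3*n) (s(R, n) = 1/(1 + (1 + 3*n)) = 1/(2 + 3*n))
s(-12, -16)*12 = 12/(2 + 3*(-16)) = 12/(2 - 48) = 12/(-46) = -1/46*12 = -6/23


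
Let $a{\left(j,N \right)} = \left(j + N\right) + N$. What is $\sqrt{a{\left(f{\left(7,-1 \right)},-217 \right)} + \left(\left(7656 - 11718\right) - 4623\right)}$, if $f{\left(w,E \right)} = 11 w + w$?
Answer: $i \sqrt{9035} \approx 95.053 i$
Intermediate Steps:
$f{\left(w,E \right)} = 12 w$
$a{\left(j,N \right)} = j + 2 N$ ($a{\left(j,N \right)} = \left(N + j\right) + N = j + 2 N$)
$\sqrt{a{\left(f{\left(7,-1 \right)},-217 \right)} + \left(\left(7656 - 11718\right) - 4623\right)} = \sqrt{\left(12 \cdot 7 + 2 \left(-217\right)\right) + \left(\left(7656 - 11718\right) - 4623\right)} = \sqrt{\left(84 - 434\right) - 8685} = \sqrt{-350 - 8685} = \sqrt{-9035} = i \sqrt{9035}$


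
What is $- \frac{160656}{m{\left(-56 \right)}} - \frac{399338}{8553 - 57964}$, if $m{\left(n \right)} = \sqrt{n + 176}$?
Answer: $\frac{399338}{49411} - \frac{13388 \sqrt{30}}{5} \approx -14658.0$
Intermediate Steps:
$m{\left(n \right)} = \sqrt{176 + n}$
$- \frac{160656}{m{\left(-56 \right)}} - \frac{399338}{8553 - 57964} = - \frac{160656}{\sqrt{176 - 56}} - \frac{399338}{8553 - 57964} = - \frac{160656}{\sqrt{120}} - \frac{399338}{8553 - 57964} = - \frac{160656}{2 \sqrt{30}} - \frac{399338}{-49411} = - 160656 \frac{\sqrt{30}}{60} - - \frac{399338}{49411} = - \frac{13388 \sqrt{30}}{5} + \frac{399338}{49411} = \frac{399338}{49411} - \frac{13388 \sqrt{30}}{5}$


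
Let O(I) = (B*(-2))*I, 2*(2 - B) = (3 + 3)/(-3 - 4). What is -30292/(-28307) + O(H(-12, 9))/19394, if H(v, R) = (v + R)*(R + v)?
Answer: 2051859697/1921450853 ≈ 1.0679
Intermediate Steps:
H(v, R) = (R + v)² (H(v, R) = (R + v)*(R + v) = (R + v)²)
B = 17/7 (B = 2 - (3 + 3)/(2*(-3 - 4)) = 2 - 3/(-7) = 2 - 3*(-1)/7 = 2 - ½*(-6/7) = 2 + 3/7 = 17/7 ≈ 2.4286)
O(I) = -34*I/7 (O(I) = ((17/7)*(-2))*I = -34*I/7)
-30292/(-28307) + O(H(-12, 9))/19394 = -30292/(-28307) - 34*(9 - 12)²/7/19394 = -30292*(-1/28307) - 34/7*(-3)²*(1/19394) = 30292/28307 - 34/7*9*(1/19394) = 30292/28307 - 306/7*1/19394 = 30292/28307 - 153/67879 = 2051859697/1921450853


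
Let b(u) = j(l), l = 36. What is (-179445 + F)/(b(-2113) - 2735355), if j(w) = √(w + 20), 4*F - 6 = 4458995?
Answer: -1461938224065/4275523986268 - 3741221*√14/14964333951938 ≈ -0.34193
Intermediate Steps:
F = 4459001/4 (F = 3/2 + (¼)*4458995 = 3/2 + 4458995/4 = 4459001/4 ≈ 1.1148e+6)
j(w) = √(20 + w)
b(u) = 2*√14 (b(u) = √(20 + 36) = √56 = 2*√14)
(-179445 + F)/(b(-2113) - 2735355) = (-179445 + 4459001/4)/(2*√14 - 2735355) = 3741221/(4*(-2735355 + 2*√14))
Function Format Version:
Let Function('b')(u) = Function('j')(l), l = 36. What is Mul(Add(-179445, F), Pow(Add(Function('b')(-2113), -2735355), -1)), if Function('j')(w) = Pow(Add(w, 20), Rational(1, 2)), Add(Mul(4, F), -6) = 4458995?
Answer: Add(Rational(-1461938224065, 4275523986268), Mul(Rational(-3741221, 14964333951938), Pow(14, Rational(1, 2)))) ≈ -0.34193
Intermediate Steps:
F = Rational(4459001, 4) (F = Add(Rational(3, 2), Mul(Rational(1, 4), 4458995)) = Add(Rational(3, 2), Rational(4458995, 4)) = Rational(4459001, 4) ≈ 1.1148e+6)
Function('j')(w) = Pow(Add(20, w), Rational(1, 2))
Function('b')(u) = Mul(2, Pow(14, Rational(1, 2))) (Function('b')(u) = Pow(Add(20, 36), Rational(1, 2)) = Pow(56, Rational(1, 2)) = Mul(2, Pow(14, Rational(1, 2))))
Mul(Add(-179445, F), Pow(Add(Function('b')(-2113), -2735355), -1)) = Mul(Add(-179445, Rational(4459001, 4)), Pow(Add(Mul(2, Pow(14, Rational(1, 2))), -2735355), -1)) = Mul(Rational(3741221, 4), Pow(Add(-2735355, Mul(2, Pow(14, Rational(1, 2)))), -1))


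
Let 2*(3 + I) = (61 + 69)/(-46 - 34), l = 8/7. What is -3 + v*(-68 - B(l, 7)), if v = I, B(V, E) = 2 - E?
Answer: 3795/16 ≈ 237.19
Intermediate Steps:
l = 8/7 (l = 8*(1/7) = 8/7 ≈ 1.1429)
I = -61/16 (I = -3 + ((61 + 69)/(-46 - 34))/2 = -3 + (130/(-80))/2 = -3 + (130*(-1/80))/2 = -3 + (1/2)*(-13/8) = -3 - 13/16 = -61/16 ≈ -3.8125)
v = -61/16 ≈ -3.8125
-3 + v*(-68 - B(l, 7)) = -3 - 61*(-68 - (2 - 1*7))/16 = -3 - 61*(-68 - (2 - 7))/16 = -3 - 61*(-68 - 1*(-5))/16 = -3 - 61*(-68 + 5)/16 = -3 - 61/16*(-63) = -3 + 3843/16 = 3795/16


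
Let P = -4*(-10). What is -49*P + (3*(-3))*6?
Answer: -2014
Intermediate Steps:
P = 40
-49*P + (3*(-3))*6 = -49*40 + (3*(-3))*6 = -1960 - 9*6 = -1960 - 54 = -2014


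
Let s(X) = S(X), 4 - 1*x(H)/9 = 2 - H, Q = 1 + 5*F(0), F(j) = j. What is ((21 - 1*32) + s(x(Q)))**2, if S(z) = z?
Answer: 256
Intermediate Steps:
Q = 1 (Q = 1 + 5*0 = 1 + 0 = 1)
x(H) = 18 + 9*H (x(H) = 36 - 9*(2 - H) = 36 + (-18 + 9*H) = 18 + 9*H)
s(X) = X
((21 - 1*32) + s(x(Q)))**2 = ((21 - 1*32) + (18 + 9*1))**2 = ((21 - 32) + (18 + 9))**2 = (-11 + 27)**2 = 16**2 = 256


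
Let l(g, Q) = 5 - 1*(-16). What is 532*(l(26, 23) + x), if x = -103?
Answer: -43624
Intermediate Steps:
l(g, Q) = 21 (l(g, Q) = 5 + 16 = 21)
532*(l(26, 23) + x) = 532*(21 - 103) = 532*(-82) = -43624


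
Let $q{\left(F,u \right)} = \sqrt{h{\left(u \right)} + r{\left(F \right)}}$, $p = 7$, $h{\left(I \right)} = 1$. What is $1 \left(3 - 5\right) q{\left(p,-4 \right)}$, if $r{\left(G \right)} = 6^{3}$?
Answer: $- 2 \sqrt{217} \approx -29.462$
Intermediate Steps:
$r{\left(G \right)} = 216$
$q{\left(F,u \right)} = \sqrt{217}$ ($q{\left(F,u \right)} = \sqrt{1 + 216} = \sqrt{217}$)
$1 \left(3 - 5\right) q{\left(p,-4 \right)} = 1 \left(3 - 5\right) \sqrt{217} = 1 \left(-2\right) \sqrt{217} = - 2 \sqrt{217}$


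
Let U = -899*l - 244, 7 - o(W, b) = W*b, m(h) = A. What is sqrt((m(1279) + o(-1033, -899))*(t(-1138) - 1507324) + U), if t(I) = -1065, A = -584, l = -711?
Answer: sqrt(1401662066861) ≈ 1.1839e+6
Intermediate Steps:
m(h) = -584
o(W, b) = 7 - W*b
U = 638945 (U = -899*(-711) - 244 = 639189 - 244 = 638945)
sqrt((m(1279) + o(-1033, -899))*(t(-1138) - 1507324) + U) = sqrt((-584 + (7 - 1*(-1033)*(-899)))*(-1065 - 1507324) + 638945) = sqrt((-584 + (7 - 928667))*(-1508389) + 638945) = sqrt((-584 - 928660)*(-1508389) + 638945) = sqrt(-929244*(-1508389) + 638945) = sqrt(1401661427916 + 638945) = sqrt(1401662066861)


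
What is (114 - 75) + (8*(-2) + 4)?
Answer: 27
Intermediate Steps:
(114 - 75) + (8*(-2) + 4) = 39 + (-16 + 4) = 39 - 12 = 27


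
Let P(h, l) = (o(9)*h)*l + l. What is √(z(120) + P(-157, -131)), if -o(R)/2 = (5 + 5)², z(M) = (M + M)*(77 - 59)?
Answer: 9*I*√50731 ≈ 2027.1*I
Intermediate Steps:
z(M) = 36*M (z(M) = (2*M)*18 = 36*M)
o(R) = -200 (o(R) = -2*(5 + 5)² = -2*10² = -2*100 = -200)
P(h, l) = l - 200*h*l (P(h, l) = (-200*h)*l + l = -200*h*l + l = l - 200*h*l)
√(z(120) + P(-157, -131)) = √(36*120 - 131*(1 - 200*(-157))) = √(4320 - 131*(1 + 31400)) = √(4320 - 131*31401) = √(4320 - 4113531) = √(-4109211) = 9*I*√50731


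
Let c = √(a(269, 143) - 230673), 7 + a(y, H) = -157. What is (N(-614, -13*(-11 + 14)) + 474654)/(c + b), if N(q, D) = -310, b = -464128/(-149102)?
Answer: 8206437354658816/1283011643720133 - 2636333559824744*I*√230837/1283011643720133 ≈ 6.3962 - 987.24*I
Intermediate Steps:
a(y, H) = -164 (a(y, H) = -7 - 157 = -164)
b = 232064/74551 (b = -464128*(-1/149102) = 232064/74551 ≈ 3.1128)
c = I*√230837 (c = √(-164 - 230673) = √(-230837) = I*√230837 ≈ 480.46*I)
(N(-614, -13*(-11 + 14)) + 474654)/(c + b) = (-310 + 474654)/(I*√230837 + 232064/74551) = 474344/(232064/74551 + I*√230837)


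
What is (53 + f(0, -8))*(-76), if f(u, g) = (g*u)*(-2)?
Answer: -4028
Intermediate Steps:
f(u, g) = -2*g*u
(53 + f(0, -8))*(-76) = (53 - 2*(-8)*0)*(-76) = (53 + 0)*(-76) = 53*(-76) = -4028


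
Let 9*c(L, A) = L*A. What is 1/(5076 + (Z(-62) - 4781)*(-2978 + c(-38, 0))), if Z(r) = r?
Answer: 1/14427530 ≈ 6.9312e-8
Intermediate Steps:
c(L, A) = A*L/9 (c(L, A) = (L*A)/9 = (A*L)/9 = A*L/9)
1/(5076 + (Z(-62) - 4781)*(-2978 + c(-38, 0))) = 1/(5076 + (-62 - 4781)*(-2978 + (⅑)*0*(-38))) = 1/(5076 - 4843*(-2978 + 0)) = 1/(5076 - 4843*(-2978)) = 1/(5076 + 14422454) = 1/14427530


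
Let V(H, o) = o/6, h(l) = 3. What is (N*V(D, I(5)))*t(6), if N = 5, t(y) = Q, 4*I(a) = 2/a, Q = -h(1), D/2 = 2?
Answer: -¼ ≈ -0.25000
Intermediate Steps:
D = 4 (D = 2*2 = 4)
Q = -3 (Q = -1*3 = -3)
I(a) = 1/(2*a) (I(a) = (2/a)/4 = 1/(2*a))
t(y) = -3
V(H, o) = o/6 (V(H, o) = o*(⅙) = o/6)
(N*V(D, I(5)))*t(6) = (5*(((½)/5)/6))*(-3) = (5*(((½)*(⅕))/6))*(-3) = (5*((⅙)*(⅒)))*(-3) = (5*(1/60))*(-3) = (1/12)*(-3) = -¼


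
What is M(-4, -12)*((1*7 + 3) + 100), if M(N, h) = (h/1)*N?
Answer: 5280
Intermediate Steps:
M(N, h) = N*h (M(N, h) = (h*1)*N = h*N = N*h)
M(-4, -12)*((1*7 + 3) + 100) = (-4*(-12))*((1*7 + 3) + 100) = 48*((7 + 3) + 100) = 48*(10 + 100) = 48*110 = 5280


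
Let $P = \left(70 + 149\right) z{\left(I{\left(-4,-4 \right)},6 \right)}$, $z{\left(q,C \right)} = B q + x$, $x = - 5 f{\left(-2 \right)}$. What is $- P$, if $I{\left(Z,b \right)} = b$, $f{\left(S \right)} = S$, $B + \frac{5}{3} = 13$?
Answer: $7738$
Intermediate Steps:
$B = \frac{34}{3}$ ($B = - \frac{5}{3} + 13 = \frac{34}{3} \approx 11.333$)
$x = 10$ ($x = \left(-5\right) \left(-2\right) = 10$)
$z{\left(q,C \right)} = 10 + \frac{34 q}{3}$ ($z{\left(q,C \right)} = \frac{34 q}{3} + 10 = 10 + \frac{34 q}{3}$)
$P = -7738$ ($P = \left(70 + 149\right) \left(10 + \frac{34}{3} \left(-4\right)\right) = 219 \left(10 - \frac{136}{3}\right) = 219 \left(- \frac{106}{3}\right) = -7738$)
$- P = \left(-1\right) \left(-7738\right) = 7738$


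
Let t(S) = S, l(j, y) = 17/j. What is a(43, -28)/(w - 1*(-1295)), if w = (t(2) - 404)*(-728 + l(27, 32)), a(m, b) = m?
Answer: 387/2643281 ≈ 0.00014641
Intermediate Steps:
w = 2631626/9 (w = (2 - 404)*(-728 + 17/27) = -402*(-728 + 17*(1/27)) = -402*(-728 + 17/27) = -402*(-19639/27) = 2631626/9 ≈ 2.9240e+5)
a(43, -28)/(w - 1*(-1295)) = 43/(2631626/9 - 1*(-1295)) = 43/(2631626/9 + 1295) = 43/(2643281/9) = 43*(9/2643281) = 387/2643281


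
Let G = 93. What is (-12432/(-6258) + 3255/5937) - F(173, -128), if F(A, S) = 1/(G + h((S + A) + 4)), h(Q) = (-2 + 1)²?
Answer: 69965335/27717874 ≈ 2.5242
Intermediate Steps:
h(Q) = 1 (h(Q) = (-1)² = 1)
F(A, S) = 1/94 (F(A, S) = 1/(93 + 1) = 1/94)
(-12432/(-6258) + 3255/5937) - F(173, -128) = (-12432/(-6258) + 3255/5937) - 1*1/94 = (-12432*(-1/6258) + 3255*(1/5937)) - 1/94 = (296/149 + 1085/1979) - 1/94 = 747449/294871 - 1/94 = 69965335/27717874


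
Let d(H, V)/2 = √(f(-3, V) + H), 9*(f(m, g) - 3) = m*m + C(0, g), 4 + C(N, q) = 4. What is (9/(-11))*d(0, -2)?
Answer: -36/11 ≈ -3.2727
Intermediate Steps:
C(N, q) = 0 (C(N, q) = -4 + 4 = 0)
f(m, g) = 3 + m²/9 (f(m, g) = 3 + (m*m + 0)/9 = 3 + (m² + 0)/9 = 3 + m²/9)
d(H, V) = 2*√(4 + H) (d(H, V) = 2*√((3 + (⅑)*(-3)²) + H) = 2*√((3 + (⅑)*9) + H) = 2*√((3 + 1) + H) = 2*√(4 + H))
(9/(-11))*d(0, -2) = (9/(-11))*(2*√(4 + 0)) = (9*(-1/11))*(2*√4) = -18*2/11 = -9/11*4 = -36/11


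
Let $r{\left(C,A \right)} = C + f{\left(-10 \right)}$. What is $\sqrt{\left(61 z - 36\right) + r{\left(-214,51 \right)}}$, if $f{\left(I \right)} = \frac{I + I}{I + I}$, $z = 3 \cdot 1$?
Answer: $i \sqrt{66} \approx 8.124 i$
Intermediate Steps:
$z = 3$
$f{\left(I \right)} = 1$ ($f{\left(I \right)} = \frac{2 I}{2 I} = 2 I \frac{1}{2 I} = 1$)
$r{\left(C,A \right)} = 1 + C$ ($r{\left(C,A \right)} = C + 1 = 1 + C$)
$\sqrt{\left(61 z - 36\right) + r{\left(-214,51 \right)}} = \sqrt{\left(61 \cdot 3 - 36\right) + \left(1 - 214\right)} = \sqrt{\left(183 - 36\right) - 213} = \sqrt{147 - 213} = \sqrt{-66} = i \sqrt{66}$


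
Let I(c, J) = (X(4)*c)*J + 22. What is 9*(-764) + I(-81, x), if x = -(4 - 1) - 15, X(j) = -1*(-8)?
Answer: 4810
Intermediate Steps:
X(j) = 8
x = -18 (x = -1*3 - 15 = -3 - 15 = -18)
I(c, J) = 22 + 8*J*c (I(c, J) = (8*c)*J + 22 = 8*J*c + 22 = 22 + 8*J*c)
9*(-764) + I(-81, x) = 9*(-764) + (22 + 8*(-18)*(-81)) = -6876 + (22 + 11664) = -6876 + 11686 = 4810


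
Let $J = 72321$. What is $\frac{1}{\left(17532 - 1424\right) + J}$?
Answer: $\frac{1}{88429} \approx 1.1309 \cdot 10^{-5}$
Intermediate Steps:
$\frac{1}{\left(17532 - 1424\right) + J} = \frac{1}{\left(17532 - 1424\right) + 72321} = \frac{1}{16108 + 72321} = \frac{1}{88429}$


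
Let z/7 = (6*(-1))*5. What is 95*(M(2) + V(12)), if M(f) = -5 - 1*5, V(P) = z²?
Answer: 4188550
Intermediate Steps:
z = -210 (z = 7*((6*(-1))*5) = 7*(-6*5) = 7*(-30) = -210)
V(P) = 44100 (V(P) = (-210)² = 44100)
M(f) = -10 (M(f) = -5 - 5 = -10)
95*(M(2) + V(12)) = 95*(-10 + 44100) = 95*44090 = 4188550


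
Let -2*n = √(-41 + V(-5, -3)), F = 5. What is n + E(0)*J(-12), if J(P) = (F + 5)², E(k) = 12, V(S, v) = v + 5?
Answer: 1200 - I*√39/2 ≈ 1200.0 - 3.1225*I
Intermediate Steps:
V(S, v) = 5 + v
J(P) = 100 (J(P) = (5 + 5)² = 10² = 100)
n = -I*√39/2 (n = -√(-41 + (5 - 3))/2 = -√(-41 + 2)/2 = -I*√39/2 ≈ -3.1225*I)
n + E(0)*J(-12) = -I*√39/2 + 12*100 = -I*√39/2 + 1200 = 1200 - I*√39/2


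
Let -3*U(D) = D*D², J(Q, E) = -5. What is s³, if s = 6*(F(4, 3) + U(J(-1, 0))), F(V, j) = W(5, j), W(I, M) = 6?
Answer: 23393656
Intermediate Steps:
F(V, j) = 6
U(D) = -D³/3 (U(D) = -D*D²/3 = -D³/3)
s = 286 (s = 6*(6 - ⅓*(-5)³) = 6*(6 - ⅓*(-125)) = 6*(6 + 125/3) = 6*(143/3) = 286)
s³ = 286³ = 23393656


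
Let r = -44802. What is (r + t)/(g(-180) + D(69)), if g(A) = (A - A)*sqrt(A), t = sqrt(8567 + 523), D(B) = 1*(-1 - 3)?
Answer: 22401/2 - 3*sqrt(1010)/4 ≈ 11177.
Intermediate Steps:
D(B) = -4 (D(B) = 1*(-4) = -4)
t = 3*sqrt(1010) (t = sqrt(9090) = 3*sqrt(1010) ≈ 95.342)
g(A) = 0 (g(A) = 0*sqrt(A) = 0)
(r + t)/(g(-180) + D(69)) = (-44802 + 3*sqrt(1010))/(0 - 4) = (-44802 + 3*sqrt(1010))/(-4) = (-44802 + 3*sqrt(1010))*(-1/4) = 22401/2 - 3*sqrt(1010)/4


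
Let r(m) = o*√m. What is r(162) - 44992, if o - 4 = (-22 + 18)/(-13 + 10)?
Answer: -44992 + 48*√2 ≈ -44924.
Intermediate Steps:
o = 16/3 (o = 4 + (-22 + 18)/(-13 + 10) = 4 - 4/(-3) = 4 - 4*(-⅓) = 4 + 4/3 = 16/3 ≈ 5.3333)
r(m) = 16*√m/3
r(162) - 44992 = 16*√162/3 - 44992 = 16*(9*√2)/3 - 44992 = 48*√2 - 44992 = -44992 + 48*√2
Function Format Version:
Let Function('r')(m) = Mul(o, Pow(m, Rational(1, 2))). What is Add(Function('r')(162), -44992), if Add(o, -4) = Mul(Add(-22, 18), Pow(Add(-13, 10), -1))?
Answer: Add(-44992, Mul(48, Pow(2, Rational(1, 2)))) ≈ -44924.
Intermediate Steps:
o = Rational(16, 3) (o = Add(4, Mul(Add(-22, 18), Pow(Add(-13, 10), -1))) = Add(4, Mul(-4, Pow(-3, -1))) = Add(4, Mul(-4, Rational(-1, 3))) = Add(4, Rational(4, 3)) = Rational(16, 3) ≈ 5.3333)
Function('r')(m) = Mul(Rational(16, 3), Pow(m, Rational(1, 2)))
Add(Function('r')(162), -44992) = Add(Mul(Rational(16, 3), Pow(162, Rational(1, 2))), -44992) = Add(Mul(Rational(16, 3), Mul(9, Pow(2, Rational(1, 2)))), -44992) = Add(Mul(48, Pow(2, Rational(1, 2))), -44992) = Add(-44992, Mul(48, Pow(2, Rational(1, 2))))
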